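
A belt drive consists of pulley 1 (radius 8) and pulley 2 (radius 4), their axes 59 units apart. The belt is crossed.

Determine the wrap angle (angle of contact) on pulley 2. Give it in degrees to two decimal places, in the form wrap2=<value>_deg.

crossed belt: β = asin((r1+r2)/C) = asin(12/59) = 11.7353°
wrap1 = wrap2 = π + 2β = 203.4705°

wrap2=203.47_deg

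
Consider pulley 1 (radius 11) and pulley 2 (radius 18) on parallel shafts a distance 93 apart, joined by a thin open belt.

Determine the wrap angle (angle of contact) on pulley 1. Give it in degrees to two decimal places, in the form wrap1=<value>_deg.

wrap1=171.37_deg

open belt: β = asin((r2−r1)/C) = asin(7/93) = 4.3167°
wrap1 = π − 2β = 171.3667°
wrap2 = π + 2β = 188.6333°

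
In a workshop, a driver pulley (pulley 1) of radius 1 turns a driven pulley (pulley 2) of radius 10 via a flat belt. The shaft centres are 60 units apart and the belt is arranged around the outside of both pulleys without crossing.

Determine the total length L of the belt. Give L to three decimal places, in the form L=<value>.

open belt: β = asin((r2−r1)/C) = asin(9/60) = 8.6269°
wrap1 = π − 2β = 162.7461°
wrap2 = π + 2β = 197.2539°
tangent length = C·cosβ = 59.3212
L = r1·wrap1 + r2·wrap2 + 2·C·cosβ = 1·2.8405 + 10·3.4427 + 2·59.3212 = 155.9101

L=155.910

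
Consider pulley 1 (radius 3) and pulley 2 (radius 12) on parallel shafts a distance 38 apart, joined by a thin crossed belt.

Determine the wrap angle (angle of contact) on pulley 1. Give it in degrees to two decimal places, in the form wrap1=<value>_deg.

wrap1=226.50_deg

crossed belt: β = asin((r1+r2)/C) = asin(15/38) = 23.2496°
wrap1 = wrap2 = π + 2β = 226.4991°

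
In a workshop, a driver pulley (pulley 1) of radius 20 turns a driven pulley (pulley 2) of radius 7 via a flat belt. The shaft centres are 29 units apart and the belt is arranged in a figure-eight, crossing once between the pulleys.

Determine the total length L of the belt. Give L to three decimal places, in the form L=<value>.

L=170.640

crossed belt: β = asin((r1+r2)/C) = asin(27/29) = 68.5967°
wrap1 = wrap2 = π + 2β = 317.1933°
tangent length = C·cosβ = 10.5830
L = (r1+r2)·wrap + 2·C·cosβ = 27·5.5361 + 2·10.5830 = 170.6398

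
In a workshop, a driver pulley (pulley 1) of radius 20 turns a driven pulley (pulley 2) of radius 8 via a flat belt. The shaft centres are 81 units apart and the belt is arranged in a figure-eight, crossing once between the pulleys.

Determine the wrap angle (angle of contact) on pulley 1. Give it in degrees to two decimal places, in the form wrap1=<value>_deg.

crossed belt: β = asin((r1+r2)/C) = asin(28/81) = 20.2233°
wrap1 = wrap2 = π + 2β = 220.4465°

wrap1=220.45_deg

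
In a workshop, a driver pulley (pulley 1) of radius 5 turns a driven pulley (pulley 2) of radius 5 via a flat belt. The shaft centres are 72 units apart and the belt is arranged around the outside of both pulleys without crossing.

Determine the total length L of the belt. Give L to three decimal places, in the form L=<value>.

L=175.416

open belt: β = asin((r2−r1)/C) = asin(0/72) = 0.0000°
wrap1 = π − 2β = 180.0000°
wrap2 = π + 2β = 180.0000°
tangent length = C·cosβ = 72.0000
L = r1·wrap1 + r2·wrap2 + 2·C·cosβ = 5·3.1416 + 5·3.1416 + 2·72.0000 = 175.4159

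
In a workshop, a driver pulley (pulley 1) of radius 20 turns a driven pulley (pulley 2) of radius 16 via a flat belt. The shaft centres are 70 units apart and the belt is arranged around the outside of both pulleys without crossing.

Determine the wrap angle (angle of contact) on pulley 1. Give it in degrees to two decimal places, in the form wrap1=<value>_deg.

wrap1=186.55_deg

open belt: β = asin((r2−r1)/C) = asin(-4/70) = -3.2758°
wrap1 = π − 2β = 186.5517°
wrap2 = π + 2β = 173.4483°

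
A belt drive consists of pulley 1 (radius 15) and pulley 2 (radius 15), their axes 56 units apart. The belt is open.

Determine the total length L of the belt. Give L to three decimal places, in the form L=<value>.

open belt: β = asin((r2−r1)/C) = asin(0/56) = 0.0000°
wrap1 = π − 2β = 180.0000°
wrap2 = π + 2β = 180.0000°
tangent length = C·cosβ = 56.0000
L = r1·wrap1 + r2·wrap2 + 2·C·cosβ = 15·3.1416 + 15·3.1416 + 2·56.0000 = 206.2478

L=206.248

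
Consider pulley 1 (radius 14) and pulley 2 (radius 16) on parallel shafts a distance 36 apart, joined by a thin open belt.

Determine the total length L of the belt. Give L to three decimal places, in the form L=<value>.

open belt: β = asin((r2−r1)/C) = asin(2/36) = 3.1847°
wrap1 = π − 2β = 173.6305°
wrap2 = π + 2β = 186.3695°
tangent length = C·cosβ = 35.9444
L = r1·wrap1 + r2·wrap2 + 2·C·cosβ = 14·3.0304 + 16·3.2528 + 2·35.9444 = 166.3589

L=166.359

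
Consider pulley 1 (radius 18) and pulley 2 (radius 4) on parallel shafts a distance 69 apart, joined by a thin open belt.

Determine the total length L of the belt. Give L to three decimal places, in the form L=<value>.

open belt: β = asin((r2−r1)/C) = asin(-14/69) = -11.7065°
wrap1 = π − 2β = 203.4130°
wrap2 = π + 2β = 156.5870°
tangent length = C·cosβ = 67.5648
L = r1·wrap1 + r2·wrap2 + 2·C·cosβ = 18·3.5502 + 4·2.7330 + 2·67.5648 = 209.9655

L=209.965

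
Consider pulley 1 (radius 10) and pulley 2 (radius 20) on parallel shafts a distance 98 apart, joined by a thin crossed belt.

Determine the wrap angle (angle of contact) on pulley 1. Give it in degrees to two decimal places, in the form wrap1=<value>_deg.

crossed belt: β = asin((r1+r2)/C) = asin(30/98) = 17.8257°
wrap1 = wrap2 = π + 2β = 215.6514°

wrap1=215.65_deg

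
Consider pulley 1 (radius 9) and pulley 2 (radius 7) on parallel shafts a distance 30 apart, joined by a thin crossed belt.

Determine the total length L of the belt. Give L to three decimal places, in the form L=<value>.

L=119.021

crossed belt: β = asin((r1+r2)/C) = asin(16/30) = 32.2310°
wrap1 = wrap2 = π + 2β = 244.4619°
tangent length = C·cosβ = 25.3772
L = (r1+r2)·wrap + 2·C·cosβ = 16·4.2667 + 2·25.3772 = 119.0210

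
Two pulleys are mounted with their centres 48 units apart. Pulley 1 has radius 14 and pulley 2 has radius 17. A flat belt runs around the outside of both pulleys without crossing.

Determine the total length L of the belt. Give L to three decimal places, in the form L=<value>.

open belt: β = asin((r2−r1)/C) = asin(3/48) = 3.5833°
wrap1 = π − 2β = 172.8334°
wrap2 = π + 2β = 187.1666°
tangent length = C·cosβ = 47.9062
L = r1·wrap1 + r2·wrap2 + 2·C·cosβ = 14·3.0165 + 17·3.2667 + 2·47.9062 = 193.5769

L=193.577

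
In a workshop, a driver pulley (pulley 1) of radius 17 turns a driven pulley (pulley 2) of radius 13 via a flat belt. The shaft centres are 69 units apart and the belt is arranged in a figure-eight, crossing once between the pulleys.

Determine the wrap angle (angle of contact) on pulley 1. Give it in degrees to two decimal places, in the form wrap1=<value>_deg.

wrap1=231.54_deg

crossed belt: β = asin((r1+r2)/C) = asin(30/69) = 25.7715°
wrap1 = wrap2 = π + 2β = 231.5429°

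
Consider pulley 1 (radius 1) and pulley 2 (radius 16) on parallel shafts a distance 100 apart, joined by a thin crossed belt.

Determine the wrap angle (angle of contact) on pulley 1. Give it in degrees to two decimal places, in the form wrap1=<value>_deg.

wrap1=199.58_deg

crossed belt: β = asin((r1+r2)/C) = asin(17/100) = 9.7878°
wrap1 = wrap2 = π + 2β = 199.5756°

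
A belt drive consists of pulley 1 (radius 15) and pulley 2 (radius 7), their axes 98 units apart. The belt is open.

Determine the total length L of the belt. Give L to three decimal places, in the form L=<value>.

open belt: β = asin((r2−r1)/C) = asin(-8/98) = -4.6824°
wrap1 = π − 2β = 189.3648°
wrap2 = π + 2β = 170.6352°
tangent length = C·cosβ = 97.6729
L = r1·wrap1 + r2·wrap2 + 2·C·cosβ = 15·3.3050 + 7·2.9781 + 2·97.6729 = 265.7685

L=265.768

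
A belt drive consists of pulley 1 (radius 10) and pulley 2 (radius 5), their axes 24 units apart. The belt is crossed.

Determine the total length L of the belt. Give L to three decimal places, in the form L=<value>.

crossed belt: β = asin((r1+r2)/C) = asin(15/24) = 38.6822°
wrap1 = wrap2 = π + 2β = 257.3644°
tangent length = C·cosβ = 18.7350
L = (r1+r2)·wrap + 2·C·cosβ = 15·4.4919 + 2·18.7350 = 104.8478

L=104.848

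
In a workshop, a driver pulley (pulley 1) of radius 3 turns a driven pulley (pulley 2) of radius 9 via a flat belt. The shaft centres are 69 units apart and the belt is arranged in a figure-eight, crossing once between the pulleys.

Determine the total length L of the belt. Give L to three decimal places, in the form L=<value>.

crossed belt: β = asin((r1+r2)/C) = asin(12/69) = 10.0154°
wrap1 = wrap2 = π + 2β = 200.0308°
tangent length = C·cosβ = 67.9485
L = (r1+r2)·wrap + 2·C·cosβ = 12·3.4912 + 2·67.9485 = 177.7914

L=177.791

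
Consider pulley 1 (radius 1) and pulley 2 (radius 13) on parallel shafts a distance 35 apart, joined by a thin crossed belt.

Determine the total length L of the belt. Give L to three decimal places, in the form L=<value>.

crossed belt: β = asin((r1+r2)/C) = asin(14/35) = 23.5782°
wrap1 = wrap2 = π + 2β = 227.1564°
tangent length = C·cosβ = 32.0780
L = (r1+r2)·wrap + 2·C·cosβ = 14·3.9646 + 2·32.0780 = 119.6608

L=119.661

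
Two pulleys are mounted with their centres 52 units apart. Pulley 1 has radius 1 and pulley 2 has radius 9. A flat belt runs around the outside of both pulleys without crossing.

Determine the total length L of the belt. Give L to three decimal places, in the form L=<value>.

L=136.649

open belt: β = asin((r2−r1)/C) = asin(8/52) = 8.8499°
wrap1 = π − 2β = 162.3002°
wrap2 = π + 2β = 197.6998°
tangent length = C·cosβ = 51.3809
L = r1·wrap1 + r2·wrap2 + 2·C·cosβ = 1·2.8327 + 9·3.4505 + 2·51.3809 = 136.6491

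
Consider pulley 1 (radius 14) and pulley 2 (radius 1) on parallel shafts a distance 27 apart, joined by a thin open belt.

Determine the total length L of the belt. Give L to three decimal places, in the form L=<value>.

open belt: β = asin((r2−r1)/C) = asin(-13/27) = -28.7822°
wrap1 = π − 2β = 237.5644°
wrap2 = π + 2β = 122.4356°
tangent length = C·cosβ = 23.6643
L = r1·wrap1 + r2·wrap2 + 2·C·cosβ = 14·4.1463 + 1·2.1369 + 2·23.6643 = 107.5135

L=107.513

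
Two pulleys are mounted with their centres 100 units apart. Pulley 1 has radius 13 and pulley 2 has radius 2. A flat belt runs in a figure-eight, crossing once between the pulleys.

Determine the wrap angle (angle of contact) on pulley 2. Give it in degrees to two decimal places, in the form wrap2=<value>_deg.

crossed belt: β = asin((r1+r2)/C) = asin(15/100) = 8.6269°
wrap1 = wrap2 = π + 2β = 197.2539°

wrap2=197.25_deg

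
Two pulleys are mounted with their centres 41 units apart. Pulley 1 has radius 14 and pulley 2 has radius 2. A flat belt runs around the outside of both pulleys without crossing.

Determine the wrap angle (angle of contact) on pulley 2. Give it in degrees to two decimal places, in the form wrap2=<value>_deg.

wrap2=145.96_deg

open belt: β = asin((r2−r1)/C) = asin(-12/41) = -17.0186°
wrap1 = π − 2β = 214.0373°
wrap2 = π + 2β = 145.9627°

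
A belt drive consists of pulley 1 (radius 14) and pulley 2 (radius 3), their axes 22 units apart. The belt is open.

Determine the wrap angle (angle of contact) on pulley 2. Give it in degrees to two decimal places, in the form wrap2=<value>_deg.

wrap2=120.00_deg

open belt: β = asin((r2−r1)/C) = asin(-11/22) = -30.0000°
wrap1 = π − 2β = 240.0000°
wrap2 = π + 2β = 120.0000°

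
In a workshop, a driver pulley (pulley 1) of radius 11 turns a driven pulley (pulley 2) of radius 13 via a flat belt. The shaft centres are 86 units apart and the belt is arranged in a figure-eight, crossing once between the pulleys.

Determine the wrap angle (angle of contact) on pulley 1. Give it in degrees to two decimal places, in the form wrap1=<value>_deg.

wrap1=212.41_deg

crossed belt: β = asin((r1+r2)/C) = asin(24/86) = 16.2047°
wrap1 = wrap2 = π + 2β = 212.4094°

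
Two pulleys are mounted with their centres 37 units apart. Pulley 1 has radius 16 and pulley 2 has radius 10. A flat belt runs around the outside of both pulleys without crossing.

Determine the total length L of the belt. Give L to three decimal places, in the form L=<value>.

open belt: β = asin((r2−r1)/C) = asin(-6/37) = -9.3324°
wrap1 = π − 2β = 198.6648°
wrap2 = π + 2β = 161.3352°
tangent length = C·cosβ = 36.5103
L = r1·wrap1 + r2·wrap2 + 2·C·cosβ = 16·3.4674 + 10·2.8158 + 2·36.5103 = 156.6565

L=156.657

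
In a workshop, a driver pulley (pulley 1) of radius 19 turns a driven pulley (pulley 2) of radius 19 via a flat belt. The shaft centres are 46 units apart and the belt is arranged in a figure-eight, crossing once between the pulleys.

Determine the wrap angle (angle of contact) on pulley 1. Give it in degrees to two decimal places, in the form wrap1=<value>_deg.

crossed belt: β = asin((r1+r2)/C) = asin(38/46) = 55.6988°
wrap1 = wrap2 = π + 2β = 291.3977°

wrap1=291.40_deg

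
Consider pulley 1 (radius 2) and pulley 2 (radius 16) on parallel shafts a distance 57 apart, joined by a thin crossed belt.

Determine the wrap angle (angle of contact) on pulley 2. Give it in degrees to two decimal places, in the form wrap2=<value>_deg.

crossed belt: β = asin((r1+r2)/C) = asin(18/57) = 18.4085°
wrap1 = wrap2 = π + 2β = 216.8170°

wrap2=216.82_deg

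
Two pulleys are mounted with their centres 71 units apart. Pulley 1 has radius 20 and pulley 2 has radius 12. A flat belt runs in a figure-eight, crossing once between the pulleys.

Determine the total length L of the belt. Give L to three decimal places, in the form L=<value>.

crossed belt: β = asin((r1+r2)/C) = asin(32/71) = 26.7889°
wrap1 = wrap2 = π + 2β = 233.5778°
tangent length = C·cosβ = 63.3798
L = (r1+r2)·wrap + 2·C·cosβ = 32·4.0767 + 2·63.3798 = 257.2140

L=257.214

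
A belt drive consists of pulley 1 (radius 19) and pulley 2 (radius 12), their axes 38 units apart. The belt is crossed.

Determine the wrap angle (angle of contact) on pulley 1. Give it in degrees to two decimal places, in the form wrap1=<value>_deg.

crossed belt: β = asin((r1+r2)/C) = asin(31/38) = 54.6655°
wrap1 = wrap2 = π + 2β = 289.3310°

wrap1=289.33_deg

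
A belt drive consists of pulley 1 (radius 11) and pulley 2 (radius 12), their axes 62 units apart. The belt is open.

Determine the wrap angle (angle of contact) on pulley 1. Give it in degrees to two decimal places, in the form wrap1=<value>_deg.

wrap1=178.15_deg

open belt: β = asin((r2−r1)/C) = asin(1/62) = 0.9242°
wrap1 = π − 2β = 178.1517°
wrap2 = π + 2β = 181.8483°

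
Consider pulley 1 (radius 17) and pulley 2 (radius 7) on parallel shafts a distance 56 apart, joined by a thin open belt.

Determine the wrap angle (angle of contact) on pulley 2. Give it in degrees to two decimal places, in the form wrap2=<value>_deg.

open belt: β = asin((r2−r1)/C) = asin(-10/56) = -10.2866°
wrap1 = π − 2β = 200.5731°
wrap2 = π + 2β = 159.4269°

wrap2=159.43_deg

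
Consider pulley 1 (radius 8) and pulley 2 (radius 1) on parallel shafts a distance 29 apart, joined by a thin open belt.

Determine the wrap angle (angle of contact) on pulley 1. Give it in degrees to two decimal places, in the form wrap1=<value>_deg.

wrap1=207.94_deg

open belt: β = asin((r2−r1)/C) = asin(-7/29) = -13.9680°
wrap1 = π − 2β = 207.9359°
wrap2 = π + 2β = 152.0641°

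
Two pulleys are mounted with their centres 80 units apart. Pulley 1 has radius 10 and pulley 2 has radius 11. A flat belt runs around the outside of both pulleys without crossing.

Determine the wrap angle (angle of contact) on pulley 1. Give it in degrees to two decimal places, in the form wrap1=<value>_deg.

wrap1=178.57_deg

open belt: β = asin((r2−r1)/C) = asin(1/80) = 0.7162°
wrap1 = π − 2β = 178.5676°
wrap2 = π + 2β = 181.4324°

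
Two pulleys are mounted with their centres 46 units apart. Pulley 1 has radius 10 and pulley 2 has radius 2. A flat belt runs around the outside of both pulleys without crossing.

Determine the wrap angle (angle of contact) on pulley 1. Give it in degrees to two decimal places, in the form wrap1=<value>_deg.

open belt: β = asin((r2−r1)/C) = asin(-8/46) = -10.0154°
wrap1 = π − 2β = 200.0308°
wrap2 = π + 2β = 159.9692°

wrap1=200.03_deg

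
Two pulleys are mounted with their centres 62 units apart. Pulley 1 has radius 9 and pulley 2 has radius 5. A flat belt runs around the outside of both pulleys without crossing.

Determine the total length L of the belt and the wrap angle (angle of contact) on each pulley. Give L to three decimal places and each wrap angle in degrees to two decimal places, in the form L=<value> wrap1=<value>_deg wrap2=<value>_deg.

L=168.240 wrap1=187.40_deg wrap2=172.60_deg

open belt: β = asin((r2−r1)/C) = asin(-4/62) = -3.6991°
wrap1 = π − 2β = 187.3981°
wrap2 = π + 2β = 172.6019°
tangent length = C·cosβ = 61.8708
L = r1·wrap1 + r2·wrap2 + 2·C·cosβ = 9·3.2707 + 5·3.0125 + 2·61.8708 = 168.2405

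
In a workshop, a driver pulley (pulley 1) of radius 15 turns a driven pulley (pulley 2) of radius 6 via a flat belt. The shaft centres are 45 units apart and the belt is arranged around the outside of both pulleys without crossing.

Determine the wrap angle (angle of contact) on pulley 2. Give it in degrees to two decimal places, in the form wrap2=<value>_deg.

wrap2=156.93_deg

open belt: β = asin((r2−r1)/C) = asin(-9/45) = -11.5370°
wrap1 = π − 2β = 203.0739°
wrap2 = π + 2β = 156.9261°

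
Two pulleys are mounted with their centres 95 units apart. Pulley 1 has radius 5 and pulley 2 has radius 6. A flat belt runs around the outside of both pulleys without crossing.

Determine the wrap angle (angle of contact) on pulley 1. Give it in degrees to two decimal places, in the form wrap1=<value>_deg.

open belt: β = asin((r2−r1)/C) = asin(1/95) = 0.6031°
wrap1 = π − 2β = 178.7938°
wrap2 = π + 2β = 181.2062°

wrap1=178.79_deg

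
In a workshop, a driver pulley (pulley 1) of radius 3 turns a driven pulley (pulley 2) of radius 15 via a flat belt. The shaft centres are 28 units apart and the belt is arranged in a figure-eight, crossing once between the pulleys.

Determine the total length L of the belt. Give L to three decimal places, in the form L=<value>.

L=124.580

crossed belt: β = asin((r1+r2)/C) = asin(18/28) = 40.0052°
wrap1 = wrap2 = π + 2β = 260.0104°
tangent length = C·cosβ = 21.4476
L = (r1+r2)·wrap + 2·C·cosβ = 18·4.5380 + 2·21.4476 = 124.5799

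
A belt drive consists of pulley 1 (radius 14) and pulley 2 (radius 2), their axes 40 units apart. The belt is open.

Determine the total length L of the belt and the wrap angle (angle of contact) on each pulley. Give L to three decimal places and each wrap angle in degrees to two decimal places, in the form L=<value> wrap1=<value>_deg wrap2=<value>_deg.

L=133.893 wrap1=214.92_deg wrap2=145.08_deg

open belt: β = asin((r2−r1)/C) = asin(-12/40) = -17.4576°
wrap1 = π − 2β = 214.9152°
wrap2 = π + 2β = 145.0848°
tangent length = C·cosβ = 38.1576
L = r1·wrap1 + r2·wrap2 + 2·C·cosβ = 14·3.7510 + 2·2.5322 + 2·38.1576 = 133.8932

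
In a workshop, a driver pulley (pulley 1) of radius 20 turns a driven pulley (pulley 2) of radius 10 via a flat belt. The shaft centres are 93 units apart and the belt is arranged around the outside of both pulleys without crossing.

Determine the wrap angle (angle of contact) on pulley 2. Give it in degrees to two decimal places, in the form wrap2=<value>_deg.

open belt: β = asin((r2−r1)/C) = asin(-10/93) = -6.1728°
wrap1 = π − 2β = 192.3455°
wrap2 = π + 2β = 167.6545°

wrap2=167.65_deg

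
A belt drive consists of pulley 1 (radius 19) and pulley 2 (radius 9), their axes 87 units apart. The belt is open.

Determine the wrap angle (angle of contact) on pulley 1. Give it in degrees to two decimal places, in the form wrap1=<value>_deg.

open belt: β = asin((r2−r1)/C) = asin(-10/87) = -6.6003°
wrap1 = π − 2β = 193.2006°
wrap2 = π + 2β = 166.7994°

wrap1=193.20_deg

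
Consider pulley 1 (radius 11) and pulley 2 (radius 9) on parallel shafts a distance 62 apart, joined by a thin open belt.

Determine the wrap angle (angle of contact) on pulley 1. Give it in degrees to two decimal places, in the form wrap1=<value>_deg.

open belt: β = asin((r2−r1)/C) = asin(-2/62) = -1.8486°
wrap1 = π − 2β = 183.6971°
wrap2 = π + 2β = 176.3029°

wrap1=183.70_deg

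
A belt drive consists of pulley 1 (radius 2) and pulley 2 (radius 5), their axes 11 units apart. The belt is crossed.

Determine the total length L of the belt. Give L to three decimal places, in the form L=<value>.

L=48.619

crossed belt: β = asin((r1+r2)/C) = asin(7/11) = 39.5212°
wrap1 = wrap2 = π + 2β = 259.0424°
tangent length = C·cosβ = 8.4853
L = (r1+r2)·wrap + 2·C·cosβ = 7·4.5211 + 2·8.4853 = 48.6186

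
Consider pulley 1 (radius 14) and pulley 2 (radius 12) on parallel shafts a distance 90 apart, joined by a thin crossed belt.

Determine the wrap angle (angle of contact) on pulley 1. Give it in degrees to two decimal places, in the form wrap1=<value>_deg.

wrap1=213.58_deg

crossed belt: β = asin((r1+r2)/C) = asin(26/90) = 16.7914°
wrap1 = wrap2 = π + 2β = 213.5829°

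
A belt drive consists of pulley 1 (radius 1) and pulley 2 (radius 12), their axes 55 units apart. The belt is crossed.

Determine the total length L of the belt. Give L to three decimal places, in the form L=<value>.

crossed belt: β = asin((r1+r2)/C) = asin(13/55) = 13.6720°
wrap1 = wrap2 = π + 2β = 207.3440°
tangent length = C·cosβ = 53.4416
L = (r1+r2)·wrap + 2·C·cosβ = 13·3.6188 + 2·53.4416 = 153.9280

L=153.928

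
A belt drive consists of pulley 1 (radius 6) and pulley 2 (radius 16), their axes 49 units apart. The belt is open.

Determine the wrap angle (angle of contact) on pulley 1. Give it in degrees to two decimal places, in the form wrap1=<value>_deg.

open belt: β = asin((r2−r1)/C) = asin(10/49) = 11.7757°
wrap1 = π − 2β = 156.4485°
wrap2 = π + 2β = 203.5515°

wrap1=156.45_deg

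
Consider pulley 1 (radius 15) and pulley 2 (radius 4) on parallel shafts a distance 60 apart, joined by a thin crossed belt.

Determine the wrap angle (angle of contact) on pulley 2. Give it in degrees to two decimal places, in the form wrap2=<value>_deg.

crossed belt: β = asin((r1+r2)/C) = asin(19/60) = 18.4615°
wrap1 = wrap2 = π + 2β = 216.9229°

wrap2=216.92_deg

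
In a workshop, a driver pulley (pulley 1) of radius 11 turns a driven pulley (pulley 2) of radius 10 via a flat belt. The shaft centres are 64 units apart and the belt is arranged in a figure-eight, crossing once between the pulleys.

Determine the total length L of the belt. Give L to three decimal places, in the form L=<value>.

L=200.928

crossed belt: β = asin((r1+r2)/C) = asin(21/64) = 19.1550°
wrap1 = wrap2 = π + 2β = 218.3100°
tangent length = C·cosβ = 60.4566
L = (r1+r2)·wrap + 2·C·cosβ = 21·3.8102 + 2·60.4566 = 200.9280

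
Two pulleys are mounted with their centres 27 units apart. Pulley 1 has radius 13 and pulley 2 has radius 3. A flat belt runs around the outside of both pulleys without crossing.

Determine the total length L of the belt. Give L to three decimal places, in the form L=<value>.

L=108.013

open belt: β = asin((r2−r1)/C) = asin(-10/27) = -21.7385°
wrap1 = π − 2β = 223.4769°
wrap2 = π + 2β = 136.5231°
tangent length = C·cosβ = 25.0799
L = r1·wrap1 + r2·wrap2 + 2·C·cosβ = 13·3.9004 + 3·2.3828 + 2·25.0799 = 108.0134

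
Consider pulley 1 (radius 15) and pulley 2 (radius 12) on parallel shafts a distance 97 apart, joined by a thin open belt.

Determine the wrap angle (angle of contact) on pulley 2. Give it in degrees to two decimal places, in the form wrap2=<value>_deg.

wrap2=176.46_deg

open belt: β = asin((r2−r1)/C) = asin(-3/97) = -1.7723°
wrap1 = π − 2β = 183.5446°
wrap2 = π + 2β = 176.4554°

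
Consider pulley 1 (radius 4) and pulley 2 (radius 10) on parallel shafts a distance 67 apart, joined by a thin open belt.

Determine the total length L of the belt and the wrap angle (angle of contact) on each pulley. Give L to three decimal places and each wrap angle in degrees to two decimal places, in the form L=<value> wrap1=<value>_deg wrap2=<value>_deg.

open belt: β = asin((r2−r1)/C) = asin(6/67) = 5.1378°
wrap1 = π − 2β = 169.7243°
wrap2 = π + 2β = 190.2757°
tangent length = C·cosβ = 66.7308
L = r1·wrap1 + r2·wrap2 + 2·C·cosβ = 4·2.9622 + 10·3.3209 + 2·66.7308 = 178.5200

L=178.520 wrap1=169.72_deg wrap2=190.28_deg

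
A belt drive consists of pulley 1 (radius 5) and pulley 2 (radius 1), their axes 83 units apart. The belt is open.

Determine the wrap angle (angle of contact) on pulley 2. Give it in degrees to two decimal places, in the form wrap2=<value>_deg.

wrap2=174.48_deg

open belt: β = asin((r2−r1)/C) = asin(-4/83) = -2.7623°
wrap1 = π − 2β = 185.5246°
wrap2 = π + 2β = 174.4754°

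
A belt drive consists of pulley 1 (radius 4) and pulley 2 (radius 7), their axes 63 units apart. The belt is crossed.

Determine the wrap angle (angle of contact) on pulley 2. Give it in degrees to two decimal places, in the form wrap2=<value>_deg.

crossed belt: β = asin((r1+r2)/C) = asin(11/63) = 10.0556°
wrap1 = wrap2 = π + 2β = 200.1111°

wrap2=200.11_deg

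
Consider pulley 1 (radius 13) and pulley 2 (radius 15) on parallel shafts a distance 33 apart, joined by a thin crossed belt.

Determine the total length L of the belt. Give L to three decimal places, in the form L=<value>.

L=179.628

crossed belt: β = asin((r1+r2)/C) = asin(28/33) = 58.0473°
wrap1 = wrap2 = π + 2β = 296.0945°
tangent length = C·cosβ = 17.4642
L = (r1+r2)·wrap + 2·C·cosβ = 28·5.1678 + 2·17.4642 = 179.6276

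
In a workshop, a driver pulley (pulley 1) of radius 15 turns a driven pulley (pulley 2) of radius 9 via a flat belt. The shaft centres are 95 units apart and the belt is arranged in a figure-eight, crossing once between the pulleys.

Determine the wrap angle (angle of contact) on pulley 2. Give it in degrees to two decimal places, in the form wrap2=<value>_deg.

wrap2=209.27_deg

crossed belt: β = asin((r1+r2)/C) = asin(24/95) = 14.6333°
wrap1 = wrap2 = π + 2β = 209.2666°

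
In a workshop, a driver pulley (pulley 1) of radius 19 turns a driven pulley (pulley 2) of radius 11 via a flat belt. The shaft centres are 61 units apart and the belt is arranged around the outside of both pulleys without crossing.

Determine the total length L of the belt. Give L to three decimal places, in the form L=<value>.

L=217.298

open belt: β = asin((r2−r1)/C) = asin(-8/61) = -7.5359°
wrap1 = π − 2β = 195.0718°
wrap2 = π + 2β = 164.9282°
tangent length = C·cosβ = 60.4731
L = r1·wrap1 + r2·wrap2 + 2·C·cosβ = 19·3.4046 + 11·2.8785 + 2·60.4731 = 217.2985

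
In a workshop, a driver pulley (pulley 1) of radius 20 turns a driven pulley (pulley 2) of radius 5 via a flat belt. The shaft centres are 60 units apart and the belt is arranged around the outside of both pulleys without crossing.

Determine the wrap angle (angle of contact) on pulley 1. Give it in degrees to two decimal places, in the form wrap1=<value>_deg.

open belt: β = asin((r2−r1)/C) = asin(-15/60) = -14.4775°
wrap1 = π − 2β = 208.9550°
wrap2 = π + 2β = 151.0450°

wrap1=208.96_deg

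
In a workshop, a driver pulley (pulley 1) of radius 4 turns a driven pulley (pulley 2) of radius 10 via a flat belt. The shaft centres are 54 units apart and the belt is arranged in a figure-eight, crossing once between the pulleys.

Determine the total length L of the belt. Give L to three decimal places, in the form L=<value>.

L=155.633

crossed belt: β = asin((r1+r2)/C) = asin(14/54) = 15.0261°
wrap1 = wrap2 = π + 2β = 210.0522°
tangent length = C·cosβ = 52.1536
L = (r1+r2)·wrap + 2·C·cosβ = 14·3.6661 + 2·52.1536 = 155.6327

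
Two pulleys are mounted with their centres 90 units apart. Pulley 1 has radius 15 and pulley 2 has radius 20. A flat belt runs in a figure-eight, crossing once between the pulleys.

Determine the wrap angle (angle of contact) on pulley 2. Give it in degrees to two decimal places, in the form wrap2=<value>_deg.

crossed belt: β = asin((r1+r2)/C) = asin(35/90) = 22.8854°
wrap1 = wrap2 = π + 2β = 225.7708°

wrap2=225.77_deg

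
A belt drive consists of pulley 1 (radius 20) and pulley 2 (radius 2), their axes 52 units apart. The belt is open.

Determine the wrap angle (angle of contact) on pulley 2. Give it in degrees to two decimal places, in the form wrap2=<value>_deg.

wrap2=139.50_deg

open belt: β = asin((r2−r1)/C) = asin(-18/52) = -20.2522°
wrap1 = π − 2β = 220.5045°
wrap2 = π + 2β = 139.4955°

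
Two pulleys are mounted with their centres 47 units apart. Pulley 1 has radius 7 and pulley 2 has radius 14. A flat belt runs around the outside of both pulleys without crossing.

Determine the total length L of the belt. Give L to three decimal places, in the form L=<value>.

open belt: β = asin((r2−r1)/C) = asin(7/47) = 8.5653°
wrap1 = π − 2β = 162.8694°
wrap2 = π + 2β = 197.1306°
tangent length = C·cosβ = 46.4758
L = r1·wrap1 + r2·wrap2 + 2·C·cosβ = 7·2.8426 + 14·3.4406 + 2·46.4758 = 161.0179

L=161.018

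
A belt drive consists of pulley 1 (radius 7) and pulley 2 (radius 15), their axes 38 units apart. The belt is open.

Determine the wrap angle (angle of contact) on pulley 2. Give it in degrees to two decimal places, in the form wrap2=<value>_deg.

wrap2=204.31_deg

open belt: β = asin((r2−r1)/C) = asin(8/38) = 12.1532°
wrap1 = π − 2β = 155.6936°
wrap2 = π + 2β = 204.3064°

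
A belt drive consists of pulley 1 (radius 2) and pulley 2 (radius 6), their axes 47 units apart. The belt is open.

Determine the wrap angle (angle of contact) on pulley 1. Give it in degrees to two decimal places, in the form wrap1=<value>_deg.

wrap1=170.24_deg

open belt: β = asin((r2−r1)/C) = asin(4/47) = 4.8821°
wrap1 = π − 2β = 170.2357°
wrap2 = π + 2β = 189.7643°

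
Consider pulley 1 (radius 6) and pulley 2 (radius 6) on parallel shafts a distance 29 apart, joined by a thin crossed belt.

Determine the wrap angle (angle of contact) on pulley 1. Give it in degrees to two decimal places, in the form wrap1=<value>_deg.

crossed belt: β = asin((r1+r2)/C) = asin(12/29) = 24.4433°
wrap1 = wrap2 = π + 2β = 228.8867°

wrap1=228.89_deg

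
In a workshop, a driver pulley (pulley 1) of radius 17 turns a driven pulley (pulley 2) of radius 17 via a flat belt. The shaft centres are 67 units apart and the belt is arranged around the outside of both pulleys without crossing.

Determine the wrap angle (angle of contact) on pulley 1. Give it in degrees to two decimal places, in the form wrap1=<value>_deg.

wrap1=180.00_deg

open belt: β = asin((r2−r1)/C) = asin(0/67) = 0.0000°
wrap1 = π − 2β = 180.0000°
wrap2 = π + 2β = 180.0000°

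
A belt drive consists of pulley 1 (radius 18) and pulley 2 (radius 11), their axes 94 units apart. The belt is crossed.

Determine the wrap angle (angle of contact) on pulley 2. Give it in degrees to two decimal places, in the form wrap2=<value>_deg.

wrap2=215.94_deg

crossed belt: β = asin((r1+r2)/C) = asin(29/94) = 17.9695°
wrap1 = wrap2 = π + 2β = 215.9390°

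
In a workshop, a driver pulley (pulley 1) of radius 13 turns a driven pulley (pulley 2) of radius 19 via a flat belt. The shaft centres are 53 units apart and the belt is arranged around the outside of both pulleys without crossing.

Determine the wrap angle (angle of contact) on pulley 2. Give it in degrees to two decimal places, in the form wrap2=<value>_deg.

wrap2=193.00_deg

open belt: β = asin((r2−r1)/C) = asin(6/53) = 6.5002°
wrap1 = π − 2β = 166.9995°
wrap2 = π + 2β = 193.0005°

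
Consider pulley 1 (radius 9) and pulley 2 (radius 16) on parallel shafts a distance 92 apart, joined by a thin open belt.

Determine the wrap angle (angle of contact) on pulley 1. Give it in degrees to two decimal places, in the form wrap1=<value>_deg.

open belt: β = asin((r2−r1)/C) = asin(7/92) = 4.3637°
wrap1 = π − 2β = 171.2726°
wrap2 = π + 2β = 188.7274°

wrap1=171.27_deg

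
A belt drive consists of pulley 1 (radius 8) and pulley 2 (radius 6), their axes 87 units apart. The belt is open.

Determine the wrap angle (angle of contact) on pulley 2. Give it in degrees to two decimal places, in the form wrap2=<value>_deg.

open belt: β = asin((r2−r1)/C) = asin(-2/87) = -1.3173°
wrap1 = π − 2β = 182.6345°
wrap2 = π + 2β = 177.3655°

wrap2=177.37_deg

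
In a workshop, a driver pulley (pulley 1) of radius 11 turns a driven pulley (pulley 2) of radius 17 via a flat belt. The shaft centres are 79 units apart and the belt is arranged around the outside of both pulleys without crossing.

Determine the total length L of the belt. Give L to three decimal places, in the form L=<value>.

L=246.421

open belt: β = asin((r2−r1)/C) = asin(6/79) = 4.3558°
wrap1 = π − 2β = 171.2885°
wrap2 = π + 2β = 188.7115°
tangent length = C·cosβ = 78.7718
L = r1·wrap1 + r2·wrap2 + 2·C·cosβ = 11·2.9895 + 17·3.2936 + 2·78.7718 = 246.4205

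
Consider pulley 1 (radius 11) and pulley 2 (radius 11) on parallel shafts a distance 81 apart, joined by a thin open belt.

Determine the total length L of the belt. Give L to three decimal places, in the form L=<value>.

L=231.115

open belt: β = asin((r2−r1)/C) = asin(0/81) = 0.0000°
wrap1 = π − 2β = 180.0000°
wrap2 = π + 2β = 180.0000°
tangent length = C·cosβ = 81.0000
L = r1·wrap1 + r2·wrap2 + 2·C·cosβ = 11·3.1416 + 11·3.1416 + 2·81.0000 = 231.1150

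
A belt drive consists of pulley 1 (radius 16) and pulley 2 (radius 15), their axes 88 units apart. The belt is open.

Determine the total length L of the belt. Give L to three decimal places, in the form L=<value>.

open belt: β = asin((r2−r1)/C) = asin(-1/88) = -0.6511°
wrap1 = π − 2β = 181.3022°
wrap2 = π + 2β = 178.6978°
tangent length = C·cosβ = 87.9943
L = r1·wrap1 + r2·wrap2 + 2·C·cosβ = 16·3.1643 + 15·3.1189 + 2·87.9943 = 273.4007

L=273.401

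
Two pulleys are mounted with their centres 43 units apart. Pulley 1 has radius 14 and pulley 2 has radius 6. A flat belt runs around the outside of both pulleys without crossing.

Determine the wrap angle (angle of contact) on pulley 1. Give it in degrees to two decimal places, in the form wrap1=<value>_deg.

open belt: β = asin((r2−r1)/C) = asin(-8/43) = -10.7222°
wrap1 = π − 2β = 201.4443°
wrap2 = π + 2β = 158.5557°

wrap1=201.44_deg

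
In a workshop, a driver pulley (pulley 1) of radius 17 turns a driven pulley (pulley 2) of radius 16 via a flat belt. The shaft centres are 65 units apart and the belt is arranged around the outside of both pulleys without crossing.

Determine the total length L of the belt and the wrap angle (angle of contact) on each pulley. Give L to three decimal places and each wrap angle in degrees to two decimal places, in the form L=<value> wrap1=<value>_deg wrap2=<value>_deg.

open belt: β = asin((r2−r1)/C) = asin(-1/65) = -0.8815°
wrap1 = π − 2β = 181.7630°
wrap2 = π + 2β = 178.2370°
tangent length = C·cosβ = 64.9923
L = r1·wrap1 + r2·wrap2 + 2·C·cosβ = 17·3.1724 + 16·3.1108 + 2·64.9923 = 233.6879

L=233.688 wrap1=181.76_deg wrap2=178.24_deg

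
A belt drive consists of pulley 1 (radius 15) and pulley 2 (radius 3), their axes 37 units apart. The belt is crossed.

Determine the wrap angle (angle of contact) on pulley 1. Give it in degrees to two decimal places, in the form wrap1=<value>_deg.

crossed belt: β = asin((r1+r2)/C) = asin(18/37) = 29.1099°
wrap1 = wrap2 = π + 2β = 238.2198°

wrap1=238.22_deg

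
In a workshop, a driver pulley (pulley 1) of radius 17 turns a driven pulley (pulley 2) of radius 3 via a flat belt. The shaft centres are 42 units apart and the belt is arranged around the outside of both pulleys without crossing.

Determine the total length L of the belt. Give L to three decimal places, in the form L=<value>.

L=151.543

open belt: β = asin((r2−r1)/C) = asin(-14/42) = -19.4712°
wrap1 = π − 2β = 218.9424°
wrap2 = π + 2β = 141.0576°
tangent length = C·cosβ = 39.5980
L = r1·wrap1 + r2·wrap2 + 2·C·cosβ = 17·3.8213 + 3·2.4619 + 2·39.5980 = 151.5432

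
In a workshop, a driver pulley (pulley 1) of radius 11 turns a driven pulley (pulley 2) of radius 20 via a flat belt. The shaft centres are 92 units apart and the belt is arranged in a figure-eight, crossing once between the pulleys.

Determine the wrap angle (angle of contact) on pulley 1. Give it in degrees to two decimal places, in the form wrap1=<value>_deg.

crossed belt: β = asin((r1+r2)/C) = asin(31/92) = 19.6916°
wrap1 = wrap2 = π + 2β = 219.3831°

wrap1=219.38_deg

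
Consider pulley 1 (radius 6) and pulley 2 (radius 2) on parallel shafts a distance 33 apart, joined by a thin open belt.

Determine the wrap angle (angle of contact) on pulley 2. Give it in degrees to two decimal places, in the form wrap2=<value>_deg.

wrap2=166.08_deg

open belt: β = asin((r2−r1)/C) = asin(-4/33) = -6.9621°
wrap1 = π − 2β = 193.9241°
wrap2 = π + 2β = 166.0759°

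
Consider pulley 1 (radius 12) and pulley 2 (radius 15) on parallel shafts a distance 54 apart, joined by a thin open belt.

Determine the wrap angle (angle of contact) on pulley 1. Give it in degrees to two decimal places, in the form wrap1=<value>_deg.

open belt: β = asin((r2−r1)/C) = asin(3/54) = 3.1847°
wrap1 = π − 2β = 173.6305°
wrap2 = π + 2β = 186.3695°

wrap1=173.63_deg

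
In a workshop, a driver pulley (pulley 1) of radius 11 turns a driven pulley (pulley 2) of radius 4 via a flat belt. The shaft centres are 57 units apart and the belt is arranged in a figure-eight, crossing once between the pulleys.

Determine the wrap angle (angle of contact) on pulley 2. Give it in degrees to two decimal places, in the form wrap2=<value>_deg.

wrap2=210.52_deg

crossed belt: β = asin((r1+r2)/C) = asin(15/57) = 15.2575°
wrap1 = wrap2 = π + 2β = 210.5150°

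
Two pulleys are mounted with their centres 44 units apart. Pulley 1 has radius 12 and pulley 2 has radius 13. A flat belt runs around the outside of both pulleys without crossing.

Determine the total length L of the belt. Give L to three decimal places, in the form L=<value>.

L=166.563

open belt: β = asin((r2−r1)/C) = asin(1/44) = 1.3023°
wrap1 = π − 2β = 177.3954°
wrap2 = π + 2β = 182.6046°
tangent length = C·cosβ = 43.9886
L = r1·wrap1 + r2·wrap2 + 2·C·cosβ = 12·3.0961 + 13·3.1871 + 2·43.9886 = 166.5625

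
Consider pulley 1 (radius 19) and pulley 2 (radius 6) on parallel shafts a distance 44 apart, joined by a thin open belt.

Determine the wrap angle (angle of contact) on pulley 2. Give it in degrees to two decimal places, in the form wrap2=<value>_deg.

wrap2=145.63_deg

open belt: β = asin((r2−r1)/C) = asin(-13/44) = -17.1848°
wrap1 = π − 2β = 214.3696°
wrap2 = π + 2β = 145.6304°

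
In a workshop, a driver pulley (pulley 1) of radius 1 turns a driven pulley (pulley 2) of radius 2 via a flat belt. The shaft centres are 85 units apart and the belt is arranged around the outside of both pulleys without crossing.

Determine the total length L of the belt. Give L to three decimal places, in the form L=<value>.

L=179.437

open belt: β = asin((r2−r1)/C) = asin(1/85) = 0.6741°
wrap1 = π − 2β = 178.6518°
wrap2 = π + 2β = 181.3482°
tangent length = C·cosβ = 84.9941
L = r1·wrap1 + r2·wrap2 + 2·C·cosβ = 1·3.1181 + 2·3.1651 + 2·84.9941 = 179.4365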